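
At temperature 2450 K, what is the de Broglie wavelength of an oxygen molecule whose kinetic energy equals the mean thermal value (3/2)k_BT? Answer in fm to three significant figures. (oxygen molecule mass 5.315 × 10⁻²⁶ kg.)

KE = (3/2)k_BT = 1.5 × 1.381 × 10⁻²³ × 2450 = 5.075 × 10⁻²⁰ J.
p = √(2mKE) = √(2 × 5.315 × 10⁻²⁶ × 5.075 × 10⁻²⁰) = 7.345 × 10⁻²³ kg·m/s.
λ = h/p = 9.02 × 10⁻¹² m = 9020 fm.

λ = 9020 fm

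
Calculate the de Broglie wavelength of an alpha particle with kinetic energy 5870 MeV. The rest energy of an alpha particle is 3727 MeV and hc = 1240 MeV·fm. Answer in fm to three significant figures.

Total energy E = KE + m₀c² = 5870 + 3727 = 9597 MeV.
(pc)² = E² − (m₀c²)² = (9597)² − (3727)² = 7.821 × 10⁷ MeV², so pc = 8844 MeV.
λ = hc/(pc) = 1240 MeV·fm / 8844 MeV = 0.140 fm.

λ = 0.140 fm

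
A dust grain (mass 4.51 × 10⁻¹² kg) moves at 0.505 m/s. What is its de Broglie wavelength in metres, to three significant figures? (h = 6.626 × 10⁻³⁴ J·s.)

p = mv = 4.51 × 10⁻¹² × 0.505 = 2.278 × 10⁻¹² kg·m/s.
λ = h/p = 6.626 × 10⁻³⁴ / 2.278 × 10⁻¹² = 2.91 × 10⁻²² m.

λ = 2.91 × 10⁻²² m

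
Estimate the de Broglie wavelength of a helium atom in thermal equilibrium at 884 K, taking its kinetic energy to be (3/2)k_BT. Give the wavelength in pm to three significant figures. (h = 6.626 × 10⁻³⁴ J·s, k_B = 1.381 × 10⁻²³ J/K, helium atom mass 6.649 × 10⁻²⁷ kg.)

λ = 42.5 pm

KE = (3/2)k_BT = 1.5 × 1.381 × 10⁻²³ × 884 = 1.831 × 10⁻²⁰ J.
p = √(2mKE) = √(2 × 6.649 × 10⁻²⁷ × 1.831 × 10⁻²⁰) = 1.560 × 10⁻²³ kg·m/s.
λ = h/p = 4.25 × 10⁻¹¹ m = 42.5 pm.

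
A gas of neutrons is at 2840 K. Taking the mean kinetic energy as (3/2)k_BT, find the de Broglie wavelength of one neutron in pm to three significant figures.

λ = 47.2 pm

KE = (3/2)k_BT = 1.5 × 1.381 × 10⁻²³ × 2840 = 5.883 × 10⁻²⁰ J.
p = √(2mKE) = √(2 × 1.675 × 10⁻²⁷ × 5.883 × 10⁻²⁰) = 1.404 × 10⁻²³ kg·m/s.
λ = h/p = 4.72 × 10⁻¹¹ m = 47.2 pm.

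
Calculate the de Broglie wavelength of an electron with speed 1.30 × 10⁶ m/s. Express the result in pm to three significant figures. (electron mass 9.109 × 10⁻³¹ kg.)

p = mv = 9.109 × 10⁻³¹ × 1.30 × 10⁶ = 1.184 × 10⁻²⁴ kg·m/s.
λ = h/p = 6.626 × 10⁻³⁴ / 1.184 × 10⁻²⁴ = 5.60 × 10⁻¹⁰ m = 560 pm.

λ = 560 pm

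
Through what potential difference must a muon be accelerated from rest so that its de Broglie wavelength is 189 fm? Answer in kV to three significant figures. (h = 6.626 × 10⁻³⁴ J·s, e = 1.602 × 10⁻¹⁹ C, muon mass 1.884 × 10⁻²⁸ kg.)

V = 204 kV

p = h/λ = 6.626 × 10⁻³⁴ / 1.890 × 10⁻¹³ = 3.506 × 10⁻²¹ kg·m/s.
KE = p²/(2m) = 3.262 × 10⁻¹⁴ J.
V = KE/e = 3.262 × 10⁻¹⁴ / (1.602 × 10⁻¹⁹) = 204 kV.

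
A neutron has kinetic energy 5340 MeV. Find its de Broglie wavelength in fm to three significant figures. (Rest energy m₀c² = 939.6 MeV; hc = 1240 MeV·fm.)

λ = 0.200 fm

Total energy E = KE + m₀c² = 5340 + 939.6 = 6279.6 MeV.
(pc)² = E² − (m₀c²)² = (6279.6)² − (939.6)² = 3.855 × 10⁷ MeV², so pc = 6209 MeV.
λ = hc/(pc) = 1240 MeV·fm / 6209 MeV = 0.200 fm.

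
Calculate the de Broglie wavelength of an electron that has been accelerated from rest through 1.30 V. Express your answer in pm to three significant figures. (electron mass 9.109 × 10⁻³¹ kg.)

KE = eV = 1.602 × 10⁻¹⁹ × 1.300 = 2.083 × 10⁻¹⁹ J.
p = √(2mKE) = √(2 × 9.109 × 10⁻³¹ × 2.083 × 10⁻¹⁹) = 6.160 × 10⁻²⁵ kg·m/s.
λ = h/p = 6.626 × 10⁻³⁴ / 6.160 × 10⁻²⁵ = 1.08 × 10⁻⁹ m = 1080 pm.

λ = 1080 pm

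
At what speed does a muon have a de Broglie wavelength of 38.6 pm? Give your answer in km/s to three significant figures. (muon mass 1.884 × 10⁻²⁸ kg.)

p = h/λ = 6.626 × 10⁻³⁴ / 3.860 × 10⁻¹¹ = 1.717 × 10⁻²³ kg·m/s.
v = p/m = 1.717 × 10⁻²³ / 1.884 × 10⁻²⁸ = 9.11 × 10⁴ m/s = 91.1 km/s.

v = 91.1 km/s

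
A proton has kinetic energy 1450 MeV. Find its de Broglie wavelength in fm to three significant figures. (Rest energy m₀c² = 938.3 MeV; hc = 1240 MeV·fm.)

λ = 0.565 fm

Total energy E = KE + m₀c² = 1450 + 938.3 = 2388.3 MeV.
(pc)² = E² − (m₀c²)² = (2388.3)² − (938.3)² = 4.824 × 10⁶ MeV², so pc = 2196 MeV.
λ = hc/(pc) = 1240 MeV·fm / 2196 MeV = 0.565 fm.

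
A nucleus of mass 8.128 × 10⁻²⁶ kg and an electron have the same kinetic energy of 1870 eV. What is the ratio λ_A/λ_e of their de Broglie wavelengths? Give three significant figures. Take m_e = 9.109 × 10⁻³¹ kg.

λ_A/λ_e = 3.35 × 10⁻³

At fixed KE, p = √(2mKE) so λ = h/p ∝ 1/√m.
λ_A/λ_e = √(m_e/m_A) = √(9.109 × 10⁻³¹/8.128 × 10⁻²⁶) = √(1.121 × 10⁻⁵) = 3.35 × 10⁻³.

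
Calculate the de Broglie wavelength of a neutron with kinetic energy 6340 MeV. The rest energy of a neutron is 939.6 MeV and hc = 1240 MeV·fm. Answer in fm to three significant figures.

λ = 0.172 fm

Total energy E = KE + m₀c² = 6340 + 939.6 = 7279.6 MeV.
(pc)² = E² − (m₀c²)² = (7279.6)² − (939.6)² = 5.211 × 10⁷ MeV², so pc = 7219 MeV.
λ = hc/(pc) = 1240 MeV·fm / 7219 MeV = 0.172 fm.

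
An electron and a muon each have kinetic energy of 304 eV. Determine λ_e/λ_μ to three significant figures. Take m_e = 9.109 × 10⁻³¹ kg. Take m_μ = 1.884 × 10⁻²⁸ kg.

At fixed KE, p = √(2mKE) so λ = h/p ∝ 1/√m.
λ_e/λ_μ = √(m_μ/m_e) = √(1.884 × 10⁻²⁸/9.109 × 10⁻³¹) = √(206.8) = 14.4.

λ_e/λ_μ = 14.4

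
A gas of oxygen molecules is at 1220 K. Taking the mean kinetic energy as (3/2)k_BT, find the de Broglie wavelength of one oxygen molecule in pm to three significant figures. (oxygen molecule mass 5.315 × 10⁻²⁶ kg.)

λ = 12.8 pm

KE = (3/2)k_BT = 1.5 × 1.381 × 10⁻²³ × 1220 = 2.527 × 10⁻²⁰ J.
p = √(2mKE) = √(2 × 5.315 × 10⁻²⁶ × 2.527 × 10⁻²⁰) = 5.183 × 10⁻²³ kg·m/s.
λ = h/p = 1.28 × 10⁻¹¹ m = 12.8 pm.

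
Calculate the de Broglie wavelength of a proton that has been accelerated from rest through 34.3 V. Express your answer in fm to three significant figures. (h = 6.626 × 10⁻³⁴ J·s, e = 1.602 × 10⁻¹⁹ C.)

λ = 4890 fm

KE = eV = 1.602 × 10⁻¹⁹ × 34.30 = 5.495 × 10⁻¹⁸ J.
p = √(2mKE) = √(2 × 1.673 × 10⁻²⁷ × 5.495 × 10⁻¹⁸) = 1.356 × 10⁻²² kg·m/s.
λ = h/p = 6.626 × 10⁻³⁴ / 1.356 × 10⁻²² = 4.89 × 10⁻¹² m = 4890 fm.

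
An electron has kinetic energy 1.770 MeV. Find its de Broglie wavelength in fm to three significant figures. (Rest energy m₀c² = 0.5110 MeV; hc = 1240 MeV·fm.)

Total energy E = KE + m₀c² = 1.770 + 0.5110 = 2.2810 MeV.
(pc)² = E² − (m₀c²)² = (2.2810)² − (0.5110)² = 4.942 MeV², so pc = 2.223 MeV.
λ = hc/(pc) = 1240 MeV·fm / 2.223 MeV = 558 fm.

λ = 558 fm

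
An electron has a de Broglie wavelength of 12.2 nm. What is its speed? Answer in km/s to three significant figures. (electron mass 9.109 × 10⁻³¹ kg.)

v = 59.6 km/s

p = h/λ = 6.626 × 10⁻³⁴ / 1.220 × 10⁻⁸ = 5.431 × 10⁻²⁶ kg·m/s.
v = p/m = 5.431 × 10⁻²⁶ / 9.109 × 10⁻³¹ = 5.96 × 10⁴ m/s = 59.6 km/s.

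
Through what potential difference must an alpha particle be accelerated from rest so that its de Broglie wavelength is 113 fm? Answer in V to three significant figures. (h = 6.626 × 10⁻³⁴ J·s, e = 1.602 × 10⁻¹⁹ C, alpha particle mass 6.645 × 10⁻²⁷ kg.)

V = 8070 V

p = h/λ = 6.626 × 10⁻³⁴ / 1.130 × 10⁻¹³ = 5.864 × 10⁻²¹ kg·m/s.
KE = p²/(2m) = 2.587 × 10⁻¹⁵ J.
V = KE/2e = 2.587 × 10⁻¹⁵ / (2 × 1.602 × 10⁻¹⁹) = 8070 V.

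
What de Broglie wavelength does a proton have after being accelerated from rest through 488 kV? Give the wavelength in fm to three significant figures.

λ = 41.0 fm

KE = eV = 1.602 × 10⁻¹⁹ × 4.880 × 10⁵ = 7.818 × 10⁻¹⁴ J.
p = √(2mKE) = √(2 × 1.673 × 10⁻²⁷ × 7.818 × 10⁻¹⁴) = 1.617 × 10⁻²⁰ kg·m/s.
λ = h/p = 6.626 × 10⁻³⁴ / 1.617 × 10⁻²⁰ = 4.10 × 10⁻¹⁴ m = 41.0 fm.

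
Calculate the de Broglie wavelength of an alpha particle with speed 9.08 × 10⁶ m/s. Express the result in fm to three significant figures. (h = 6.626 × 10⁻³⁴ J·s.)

p = mv = 6.645 × 10⁻²⁷ × 9.08 × 10⁶ = 6.034 × 10⁻²⁰ kg·m/s.
λ = h/p = 6.626 × 10⁻³⁴ / 6.034 × 10⁻²⁰ = 1.10 × 10⁻¹⁴ m = 11.0 fm.

λ = 11.0 fm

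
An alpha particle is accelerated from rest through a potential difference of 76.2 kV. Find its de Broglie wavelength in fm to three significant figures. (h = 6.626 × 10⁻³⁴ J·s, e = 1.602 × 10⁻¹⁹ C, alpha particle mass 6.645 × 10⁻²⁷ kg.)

KE = 2eV = 2 × 1.602 × 10⁻¹⁹ × 7.620 × 10⁴ = 2.441 × 10⁻¹⁴ J.
p = √(2mKE) = √(2 × 6.645 × 10⁻²⁷ × 2.441 × 10⁻¹⁴) = 1.801 × 10⁻²⁰ kg·m/s.
λ = h/p = 6.626 × 10⁻³⁴ / 1.801 × 10⁻²⁰ = 3.68 × 10⁻¹⁴ m = 36.8 fm.

λ = 36.8 fm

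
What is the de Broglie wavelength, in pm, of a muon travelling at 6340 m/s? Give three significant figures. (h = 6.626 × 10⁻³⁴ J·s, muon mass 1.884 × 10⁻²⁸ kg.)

p = mv = 1.884 × 10⁻²⁸ × 6340 = 1.194 × 10⁻²⁴ kg·m/s.
λ = h/p = 6.626 × 10⁻³⁴ / 1.194 × 10⁻²⁴ = 5.55 × 10⁻¹⁰ m = 555 pm.

λ = 555 pm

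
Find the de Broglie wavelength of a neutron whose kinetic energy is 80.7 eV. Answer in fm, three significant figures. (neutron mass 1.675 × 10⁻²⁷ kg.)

KE = 80.7 eV = 1.293 × 10⁻¹⁷ J.
p = √(2mKE) = √(2 × 1.675 × 10⁻²⁷ × 1.293 × 10⁻¹⁷) = 2.081 × 10⁻²² kg·m/s.
λ = h/p = 6.626 × 10⁻³⁴ / 2.081 × 10⁻²² = 3.18 × 10⁻¹² m = 3180 fm.

λ = 3180 fm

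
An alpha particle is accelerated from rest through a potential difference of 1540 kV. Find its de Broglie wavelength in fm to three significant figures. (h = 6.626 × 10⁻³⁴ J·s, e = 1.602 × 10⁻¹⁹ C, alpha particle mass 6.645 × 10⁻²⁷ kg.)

KE = 2eV = 2 × 1.602 × 10⁻¹⁹ × 1.540 × 10⁶ = 4.934 × 10⁻¹³ J.
p = √(2mKE) = √(2 × 6.645 × 10⁻²⁷ × 4.934 × 10⁻¹³) = 8.098 × 10⁻²⁰ kg·m/s.
λ = h/p = 6.626 × 10⁻³⁴ / 8.098 × 10⁻²⁰ = 8.18 × 10⁻¹⁵ m = 8.18 fm.

λ = 8.18 fm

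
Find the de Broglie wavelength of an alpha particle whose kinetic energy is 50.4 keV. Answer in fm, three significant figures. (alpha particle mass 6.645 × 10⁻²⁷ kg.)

KE = 50.4 keV = 8.074 × 10⁻¹⁵ J.
p = √(2mKE) = √(2 × 6.645 × 10⁻²⁷ × 8.074 × 10⁻¹⁵) = 1.036 × 10⁻²⁰ kg·m/s.
λ = h/p = 6.626 × 10⁻³⁴ / 1.036 × 10⁻²⁰ = 6.40 × 10⁻¹⁴ m = 64.0 fm.

λ = 64.0 fm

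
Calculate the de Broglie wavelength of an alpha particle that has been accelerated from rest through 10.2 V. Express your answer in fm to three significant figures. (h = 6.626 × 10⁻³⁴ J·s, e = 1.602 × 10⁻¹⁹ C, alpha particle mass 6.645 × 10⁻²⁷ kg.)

λ = 3180 fm

KE = 2eV = 2 × 1.602 × 10⁻¹⁹ × 10.20 = 3.268 × 10⁻¹⁸ J.
p = √(2mKE) = √(2 × 6.645 × 10⁻²⁷ × 3.268 × 10⁻¹⁸) = 2.084 × 10⁻²² kg·m/s.
λ = h/p = 6.626 × 10⁻³⁴ / 2.084 × 10⁻²² = 3.18 × 10⁻¹² m = 3180 fm.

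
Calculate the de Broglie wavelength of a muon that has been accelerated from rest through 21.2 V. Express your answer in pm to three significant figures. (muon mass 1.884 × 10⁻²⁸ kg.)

KE = eV = 1.602 × 10⁻¹⁹ × 21.20 = 3.396 × 10⁻¹⁸ J.
p = √(2mKE) = √(2 × 1.884 × 10⁻²⁸ × 3.396 × 10⁻¹⁸) = 3.577 × 10⁻²³ kg·m/s.
λ = h/p = 6.626 × 10⁻³⁴ / 3.577 × 10⁻²³ = 1.85 × 10⁻¹¹ m = 18.5 pm.

λ = 18.5 pm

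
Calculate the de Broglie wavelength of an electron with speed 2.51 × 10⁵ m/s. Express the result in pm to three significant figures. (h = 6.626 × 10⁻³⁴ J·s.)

λ = 2900 pm

p = mv = 9.109 × 10⁻³¹ × 2.51 × 10⁵ = 2.286 × 10⁻²⁵ kg·m/s.
λ = h/p = 6.626 × 10⁻³⁴ / 2.286 × 10⁻²⁵ = 2.90 × 10⁻⁹ m = 2900 pm.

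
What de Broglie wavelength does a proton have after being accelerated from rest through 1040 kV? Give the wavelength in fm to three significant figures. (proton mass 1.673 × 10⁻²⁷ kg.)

λ = 28.1 fm

KE = eV = 1.602 × 10⁻¹⁹ × 1.040 × 10⁶ = 1.666 × 10⁻¹³ J.
p = √(2mKE) = √(2 × 1.673 × 10⁻²⁷ × 1.666 × 10⁻¹³) = 2.361 × 10⁻²⁰ kg·m/s.
λ = h/p = 6.626 × 10⁻³⁴ / 2.361 × 10⁻²⁰ = 2.81 × 10⁻¹⁴ m = 28.1 fm.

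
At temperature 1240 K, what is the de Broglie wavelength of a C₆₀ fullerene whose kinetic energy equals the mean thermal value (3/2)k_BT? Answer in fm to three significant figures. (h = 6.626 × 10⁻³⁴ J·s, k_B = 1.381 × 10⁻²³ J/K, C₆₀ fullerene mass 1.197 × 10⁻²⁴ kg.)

λ = 2670 fm

KE = (3/2)k_BT = 1.5 × 1.381 × 10⁻²³ × 1240 = 2.569 × 10⁻²⁰ J.
p = √(2mKE) = √(2 × 1.197 × 10⁻²⁴ × 2.569 × 10⁻²⁰) = 2.480 × 10⁻²² kg·m/s.
λ = h/p = 2.67 × 10⁻¹² m = 2670 fm.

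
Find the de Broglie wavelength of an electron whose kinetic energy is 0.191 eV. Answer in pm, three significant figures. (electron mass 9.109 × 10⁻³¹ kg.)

λ = 2810 pm

KE = 0.191 eV = 3.060 × 10⁻²⁰ J.
p = √(2mKE) = √(2 × 9.109 × 10⁻³¹ × 3.060 × 10⁻²⁰) = 2.361 × 10⁻²⁵ kg·m/s.
λ = h/p = 6.626 × 10⁻³⁴ / 2.361 × 10⁻²⁵ = 2.81 × 10⁻⁹ m = 2810 pm.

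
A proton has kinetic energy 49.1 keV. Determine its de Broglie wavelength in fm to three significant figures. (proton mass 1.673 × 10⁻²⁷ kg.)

KE = 49.1 keV = 7.866 × 10⁻¹⁵ J.
p = √(2mKE) = √(2 × 1.673 × 10⁻²⁷ × 7.866 × 10⁻¹⁵) = 5.130 × 10⁻²¹ kg·m/s.
λ = h/p = 6.626 × 10⁻³⁴ / 5.130 × 10⁻²¹ = 1.29 × 10⁻¹³ m = 129 fm.

λ = 129 fm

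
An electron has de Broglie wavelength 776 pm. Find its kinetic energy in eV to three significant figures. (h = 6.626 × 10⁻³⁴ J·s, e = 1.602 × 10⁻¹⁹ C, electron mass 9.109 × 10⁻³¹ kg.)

p = h/λ = 6.626 × 10⁻³⁴ / 7.760 × 10⁻¹⁰ = 8.539 × 10⁻²⁵ kg·m/s.
KE = p²/(2m) = (8.539 × 10⁻²⁵)² / (2 × 9.109 × 10⁻³¹) = 4.002 × 10⁻¹⁹ J = 2.50 eV.

KE = 2.50 eV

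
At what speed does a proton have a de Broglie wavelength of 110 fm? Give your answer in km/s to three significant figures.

v = 3600 km/s

p = h/λ = 6.626 × 10⁻³⁴ / 1.100 × 10⁻¹³ = 6.024 × 10⁻²¹ kg·m/s.
v = p/m = 6.024 × 10⁻²¹ / 1.673 × 10⁻²⁷ = 3.60 × 10⁶ m/s = 3600 km/s.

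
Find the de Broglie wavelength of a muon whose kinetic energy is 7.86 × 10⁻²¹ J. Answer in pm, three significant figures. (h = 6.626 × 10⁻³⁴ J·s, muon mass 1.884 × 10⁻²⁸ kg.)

λ = 385 pm

p = √(2mKE) = √(2 × 1.884 × 10⁻²⁸ × 7.860 × 10⁻²¹) = 1.721 × 10⁻²⁴ kg·m/s.
λ = h/p = 6.626 × 10⁻³⁴ / 1.721 × 10⁻²⁴ = 3.85 × 10⁻¹⁰ m = 385 pm.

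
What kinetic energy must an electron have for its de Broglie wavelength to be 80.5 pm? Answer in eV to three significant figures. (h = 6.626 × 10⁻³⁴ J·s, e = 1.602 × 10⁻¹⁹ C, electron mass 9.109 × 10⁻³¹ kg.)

p = h/λ = 6.626 × 10⁻³⁴ / 8.050 × 10⁻¹¹ = 8.231 × 10⁻²⁴ kg·m/s.
KE = p²/(2m) = (8.231 × 10⁻²⁴)² / (2 × 9.109 × 10⁻³¹) = 3.719 × 10⁻¹⁷ J = 232 eV.

KE = 232 eV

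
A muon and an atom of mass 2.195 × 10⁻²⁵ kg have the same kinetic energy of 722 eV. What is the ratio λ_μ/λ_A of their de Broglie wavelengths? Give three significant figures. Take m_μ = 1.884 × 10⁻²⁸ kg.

λ_μ/λ_A = 34.1

At fixed KE, p = √(2mKE) so λ = h/p ∝ 1/√m.
λ_μ/λ_A = √(m_A/m_μ) = √(2.195 × 10⁻²⁵/1.884 × 10⁻²⁸) = √(1165) = 34.1.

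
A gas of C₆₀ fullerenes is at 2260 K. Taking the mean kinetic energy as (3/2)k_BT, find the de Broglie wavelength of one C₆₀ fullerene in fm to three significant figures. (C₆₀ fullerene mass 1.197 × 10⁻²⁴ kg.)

λ = 1980 fm

KE = (3/2)k_BT = 1.5 × 1.381 × 10⁻²³ × 2260 = 4.682 × 10⁻²⁰ J.
p = √(2mKE) = √(2 × 1.197 × 10⁻²⁴ × 4.682 × 10⁻²⁰) = 3.348 × 10⁻²² kg·m/s.
λ = h/p = 1.98 × 10⁻¹² m = 1980 fm.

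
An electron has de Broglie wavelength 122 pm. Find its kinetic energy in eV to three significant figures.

KE = 101 eV

p = h/λ = 6.626 × 10⁻³⁴ / 1.220 × 10⁻¹⁰ = 5.431 × 10⁻²⁴ kg·m/s.
KE = p²/(2m) = (5.431 × 10⁻²⁴)² / (2 × 9.109 × 10⁻³¹) = 1.619 × 10⁻¹⁷ J = 101 eV.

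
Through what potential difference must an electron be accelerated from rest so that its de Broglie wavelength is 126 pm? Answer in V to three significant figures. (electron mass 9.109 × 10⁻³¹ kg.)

p = h/λ = 6.626 × 10⁻³⁴ / 1.260 × 10⁻¹⁰ = 5.259 × 10⁻²⁴ kg·m/s.
KE = p²/(2m) = 1.518 × 10⁻¹⁷ J.
V = KE/e = 1.518 × 10⁻¹⁷ / (1.602 × 10⁻¹⁹) = 94.8 V.

V = 94.8 V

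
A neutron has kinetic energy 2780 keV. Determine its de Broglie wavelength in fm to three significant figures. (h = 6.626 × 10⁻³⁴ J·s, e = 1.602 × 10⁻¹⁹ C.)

λ = 17.2 fm

KE = 2780 keV = 4.454 × 10⁻¹³ J.
p = √(2mKE) = √(2 × 1.675 × 10⁻²⁷ × 4.454 × 10⁻¹³) = 3.863 × 10⁻²⁰ kg·m/s.
λ = h/p = 6.626 × 10⁻³⁴ / 3.863 × 10⁻²⁰ = 1.72 × 10⁻¹⁴ m = 17.2 fm.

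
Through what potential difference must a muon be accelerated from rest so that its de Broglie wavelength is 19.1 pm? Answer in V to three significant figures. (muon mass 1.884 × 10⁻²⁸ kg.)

p = h/λ = 6.626 × 10⁻³⁴ / 1.910 × 10⁻¹¹ = 3.469 × 10⁻²³ kg·m/s.
KE = p²/(2m) = 3.194 × 10⁻¹⁸ J.
V = KE/e = 3.194 × 10⁻¹⁸ / (1.602 × 10⁻¹⁹) = 19.9 V.

V = 19.9 V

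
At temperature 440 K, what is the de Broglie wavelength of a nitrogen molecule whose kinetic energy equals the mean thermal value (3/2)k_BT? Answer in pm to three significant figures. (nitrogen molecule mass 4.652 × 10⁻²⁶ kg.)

KE = (3/2)k_BT = 1.5 × 1.381 × 10⁻²³ × 440 = 9.115 × 10⁻²¹ J.
p = √(2mKE) = √(2 × 4.652 × 10⁻²⁶ × 9.115 × 10⁻²¹) = 2.912 × 10⁻²³ kg·m/s.
λ = h/p = 2.28 × 10⁻¹¹ m = 22.8 pm.

λ = 22.8 pm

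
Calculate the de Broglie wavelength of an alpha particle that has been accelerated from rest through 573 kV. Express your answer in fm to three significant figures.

λ = 13.4 fm

KE = 2eV = 2 × 1.602 × 10⁻¹⁹ × 5.730 × 10⁵ = 1.836 × 10⁻¹³ J.
p = √(2mKE) = √(2 × 6.645 × 10⁻²⁷ × 1.836 × 10⁻¹³) = 4.940 × 10⁻²⁰ kg·m/s.
λ = h/p = 6.626 × 10⁻³⁴ / 4.940 × 10⁻²⁰ = 1.34 × 10⁻¹⁴ m = 13.4 fm.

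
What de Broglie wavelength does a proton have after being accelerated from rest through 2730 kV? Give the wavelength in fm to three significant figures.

KE = eV = 1.602 × 10⁻¹⁹ × 2.730 × 10⁶ = 4.373 × 10⁻¹³ J.
p = √(2mKE) = √(2 × 1.673 × 10⁻²⁷ × 4.373 × 10⁻¹³) = 3.825 × 10⁻²⁰ kg·m/s.
λ = h/p = 6.626 × 10⁻³⁴ / 3.825 × 10⁻²⁰ = 1.73 × 10⁻¹⁴ m = 17.3 fm.

λ = 17.3 fm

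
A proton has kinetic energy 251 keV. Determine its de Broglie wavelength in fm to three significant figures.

λ = 57.1 fm

KE = 251 keV = 4.021 × 10⁻¹⁴ J.
p = √(2mKE) = √(2 × 1.673 × 10⁻²⁷ × 4.021 × 10⁻¹⁴) = 1.160 × 10⁻²⁰ kg·m/s.
λ = h/p = 6.626 × 10⁻³⁴ / 1.160 × 10⁻²⁰ = 5.71 × 10⁻¹⁴ m = 57.1 fm.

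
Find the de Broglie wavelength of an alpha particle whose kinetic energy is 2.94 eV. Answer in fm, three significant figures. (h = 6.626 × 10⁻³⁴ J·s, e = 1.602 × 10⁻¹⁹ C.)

KE = 2.94 eV = 4.710 × 10⁻¹⁹ J.
p = √(2mKE) = √(2 × 6.645 × 10⁻²⁷ × 4.710 × 10⁻¹⁹) = 7.912 × 10⁻²³ kg·m/s.
λ = h/p = 6.626 × 10⁻³⁴ / 7.912 × 10⁻²³ = 8.37 × 10⁻¹² m = 8370 fm.

λ = 8370 fm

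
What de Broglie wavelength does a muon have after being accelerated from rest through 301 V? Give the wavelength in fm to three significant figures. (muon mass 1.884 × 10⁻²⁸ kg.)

KE = eV = 1.602 × 10⁻¹⁹ × 301.0 = 4.822 × 10⁻¹⁷ J.
p = √(2mKE) = √(2 × 1.884 × 10⁻²⁸ × 4.822 × 10⁻¹⁷) = 1.348 × 10⁻²² kg·m/s.
λ = h/p = 6.626 × 10⁻³⁴ / 1.348 × 10⁻²² = 4.92 × 10⁻¹² m = 4920 fm.

λ = 4920 fm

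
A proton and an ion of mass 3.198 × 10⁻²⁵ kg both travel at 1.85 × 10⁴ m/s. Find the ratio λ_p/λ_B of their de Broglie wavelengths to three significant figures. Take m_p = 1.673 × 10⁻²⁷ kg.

At fixed v, p = mv so λ = h/(mv) ∝ 1/m.
λ_p/λ_B = m_B/m_p = 3.198 × 10⁻²⁵/1.673 × 10⁻²⁷ = 191.

λ_p/λ_B = 191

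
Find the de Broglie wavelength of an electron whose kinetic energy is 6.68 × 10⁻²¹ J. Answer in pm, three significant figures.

λ = 6010 pm

p = √(2mKE) = √(2 × 9.109 × 10⁻³¹ × 6.680 × 10⁻²¹) = 1.103 × 10⁻²⁵ kg·m/s.
λ = h/p = 6.626 × 10⁻³⁴ / 1.103 × 10⁻²⁵ = 6.01 × 10⁻⁹ m = 6010 pm.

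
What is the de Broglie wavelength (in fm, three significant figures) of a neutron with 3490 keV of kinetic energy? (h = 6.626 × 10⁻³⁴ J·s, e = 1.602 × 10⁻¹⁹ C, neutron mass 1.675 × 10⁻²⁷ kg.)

KE = 3490 keV = 5.591 × 10⁻¹³ J.
p = √(2mKE) = √(2 × 1.675 × 10⁻²⁷ × 5.591 × 10⁻¹³) = 4.328 × 10⁻²⁰ kg·m/s.
λ = h/p = 6.626 × 10⁻³⁴ / 4.328 × 10⁻²⁰ = 1.53 × 10⁻¹⁴ m = 15.3 fm.

λ = 15.3 fm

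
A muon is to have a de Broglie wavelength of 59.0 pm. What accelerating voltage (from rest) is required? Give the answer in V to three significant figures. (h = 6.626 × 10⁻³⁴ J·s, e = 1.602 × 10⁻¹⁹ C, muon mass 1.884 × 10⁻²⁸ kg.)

V = 2.09 V

p = h/λ = 6.626 × 10⁻³⁴ / 5.900 × 10⁻¹¹ = 1.123 × 10⁻²³ kg·m/s.
KE = p²/(2m) = 3.347 × 10⁻¹⁹ J.
V = KE/e = 3.347 × 10⁻¹⁹ / (1.602 × 10⁻¹⁹) = 2.09 V.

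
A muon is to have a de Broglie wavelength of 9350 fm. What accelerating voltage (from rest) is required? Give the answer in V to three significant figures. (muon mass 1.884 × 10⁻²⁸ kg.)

p = h/λ = 6.626 × 10⁻³⁴ / 9.350 × 10⁻¹² = 7.087 × 10⁻²³ kg·m/s.
KE = p²/(2m) = 1.333 × 10⁻¹⁷ J.
V = KE/e = 1.333 × 10⁻¹⁷ / (1.602 × 10⁻¹⁹) = 83.2 V.

V = 83.2 V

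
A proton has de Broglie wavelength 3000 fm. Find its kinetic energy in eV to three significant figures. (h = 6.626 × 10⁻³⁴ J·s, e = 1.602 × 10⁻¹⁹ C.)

KE = 91.0 eV

p = h/λ = 6.626 × 10⁻³⁴ / 3.000 × 10⁻¹² = 2.209 × 10⁻²² kg·m/s.
KE = p²/(2m) = (2.209 × 10⁻²²)² / (2 × 1.673 × 10⁻²⁷) = 1.458 × 10⁻¹⁷ J = 91.0 eV.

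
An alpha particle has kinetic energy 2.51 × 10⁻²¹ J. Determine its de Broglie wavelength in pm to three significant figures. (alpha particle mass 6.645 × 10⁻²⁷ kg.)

λ = 115 pm

p = √(2mKE) = √(2 × 6.645 × 10⁻²⁷ × 2.510 × 10⁻²¹) = 5.776 × 10⁻²⁴ kg·m/s.
λ = h/p = 6.626 × 10⁻³⁴ / 5.776 × 10⁻²⁴ = 1.15 × 10⁻¹⁰ m = 115 pm.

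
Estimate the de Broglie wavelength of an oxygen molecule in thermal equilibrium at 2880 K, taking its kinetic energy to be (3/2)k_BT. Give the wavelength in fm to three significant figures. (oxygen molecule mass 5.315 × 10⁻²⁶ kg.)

KE = (3/2)k_BT = 1.5 × 1.381 × 10⁻²³ × 2880 = 5.966 × 10⁻²⁰ J.
p = √(2mKE) = √(2 × 5.315 × 10⁻²⁶ × 5.966 × 10⁻²⁰) = 7.964 × 10⁻²³ kg·m/s.
λ = h/p = 8.32 × 10⁻¹² m = 8320 fm.

λ = 8320 fm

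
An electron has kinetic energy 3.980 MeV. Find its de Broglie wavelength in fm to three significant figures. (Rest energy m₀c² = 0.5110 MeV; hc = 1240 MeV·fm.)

λ = 278 fm

Total energy E = KE + m₀c² = 3.980 + 0.5110 = 4.4910 MeV.
(pc)² = E² − (m₀c²)² = (4.4910)² − (0.5110)² = 19.91 MeV², so pc = 4.462 MeV.
λ = hc/(pc) = 1240 MeV·fm / 4.462 MeV = 278 fm.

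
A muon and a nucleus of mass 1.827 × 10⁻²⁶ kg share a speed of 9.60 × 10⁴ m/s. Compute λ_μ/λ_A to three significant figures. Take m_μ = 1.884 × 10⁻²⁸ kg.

λ_μ/λ_A = 97.0

At fixed v, p = mv so λ = h/(mv) ∝ 1/m.
λ_μ/λ_A = m_A/m_μ = 1.827 × 10⁻²⁶/1.884 × 10⁻²⁸ = 97.0.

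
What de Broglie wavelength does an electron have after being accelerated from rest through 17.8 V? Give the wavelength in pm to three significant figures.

λ = 291 pm

KE = eV = 1.602 × 10⁻¹⁹ × 17.80 = 2.852 × 10⁻¹⁸ J.
p = √(2mKE) = √(2 × 9.109 × 10⁻³¹ × 2.852 × 10⁻¹⁸) = 2.279 × 10⁻²⁴ kg·m/s.
λ = h/p = 6.626 × 10⁻³⁴ / 2.279 × 10⁻²⁴ = 2.91 × 10⁻¹⁰ m = 291 pm.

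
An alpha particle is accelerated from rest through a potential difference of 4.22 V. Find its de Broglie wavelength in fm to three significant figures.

KE = 2eV = 2 × 1.602 × 10⁻¹⁹ × 4.220 = 1.352 × 10⁻¹⁸ J.
p = √(2mKE) = √(2 × 6.645 × 10⁻²⁷ × 1.352 × 10⁻¹⁸) = 1.340 × 10⁻²² kg·m/s.
λ = h/p = 6.626 × 10⁻³⁴ / 1.340 × 10⁻²² = 4.94 × 10⁻¹² m = 4940 fm.

λ = 4940 fm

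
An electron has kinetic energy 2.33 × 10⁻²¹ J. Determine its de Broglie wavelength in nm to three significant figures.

p = √(2mKE) = √(2 × 9.109 × 10⁻³¹ × 2.330 × 10⁻²¹) = 6.515 × 10⁻²⁶ kg·m/s.
λ = h/p = 6.626 × 10⁻³⁴ / 6.515 × 10⁻²⁶ = 1.02 × 10⁻⁸ m = 10.2 nm.

λ = 10.2 nm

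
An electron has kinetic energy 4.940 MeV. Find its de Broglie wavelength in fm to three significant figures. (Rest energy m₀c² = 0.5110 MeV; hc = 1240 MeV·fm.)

Total energy E = KE + m₀c² = 4.940 + 0.5110 = 5.4510 MeV.
(pc)² = E² − (m₀c²)² = (5.4510)² − (0.5110)² = 29.45 MeV², so pc = 5.427 MeV.
λ = hc/(pc) = 1240 MeV·fm / 5.427 MeV = 228 fm.

λ = 228 fm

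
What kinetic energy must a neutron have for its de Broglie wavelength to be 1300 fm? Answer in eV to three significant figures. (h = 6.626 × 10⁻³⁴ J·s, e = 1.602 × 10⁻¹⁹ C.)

KE = 484 eV

p = h/λ = 6.626 × 10⁻³⁴ / 1.300 × 10⁻¹² = 5.097 × 10⁻²² kg·m/s.
KE = p²/(2m) = (5.097 × 10⁻²²)² / (2 × 1.675 × 10⁻²⁷) = 7.755 × 10⁻¹⁷ J = 484 eV.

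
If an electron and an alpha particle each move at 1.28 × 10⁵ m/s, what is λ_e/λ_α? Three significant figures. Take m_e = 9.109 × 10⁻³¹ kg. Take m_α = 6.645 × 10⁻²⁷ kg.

At fixed v, p = mv so λ = h/(mv) ∝ 1/m.
λ_e/λ_α = m_α/m_e = 6.645 × 10⁻²⁷/9.109 × 10⁻³¹ = 7290.

λ_e/λ_α = 7290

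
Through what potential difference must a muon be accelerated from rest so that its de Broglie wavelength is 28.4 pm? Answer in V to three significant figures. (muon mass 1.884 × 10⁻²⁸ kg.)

V = 9.02 V

p = h/λ = 6.626 × 10⁻³⁴ / 2.840 × 10⁻¹¹ = 2.333 × 10⁻²³ kg·m/s.
KE = p²/(2m) = 1.445 × 10⁻¹⁸ J.
V = KE/e = 1.445 × 10⁻¹⁸ / (1.602 × 10⁻¹⁹) = 9.02 V.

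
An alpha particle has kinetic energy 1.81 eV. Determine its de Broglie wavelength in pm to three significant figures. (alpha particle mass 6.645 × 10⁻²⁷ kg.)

KE = 1.81 eV = 2.900 × 10⁻¹⁹ J.
p = √(2mKE) = √(2 × 6.645 × 10⁻²⁷ × 2.900 × 10⁻¹⁹) = 6.208 × 10⁻²³ kg·m/s.
λ = h/p = 6.626 × 10⁻³⁴ / 6.208 × 10⁻²³ = 1.07 × 10⁻¹¹ m = 10.7 pm.

λ = 10.7 pm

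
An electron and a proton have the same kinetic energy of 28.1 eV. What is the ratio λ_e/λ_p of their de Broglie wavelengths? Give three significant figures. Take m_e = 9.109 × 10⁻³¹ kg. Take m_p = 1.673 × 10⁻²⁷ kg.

At fixed KE, p = √(2mKE) so λ = h/p ∝ 1/√m.
λ_e/λ_p = √(m_p/m_e) = √(1.673 × 10⁻²⁷/9.109 × 10⁻³¹) = √(1837) = 42.9.

λ_e/λ_p = 42.9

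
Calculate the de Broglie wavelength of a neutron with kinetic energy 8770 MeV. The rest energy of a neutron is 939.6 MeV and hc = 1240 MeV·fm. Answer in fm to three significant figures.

λ = 0.128 fm

Total energy E = KE + m₀c² = 8770 + 939.6 = 9709.6 MeV.
(pc)² = E² − (m₀c²)² = (9709.6)² − (939.6)² = 9.339 × 10⁷ MeV², so pc = 9664 MeV.
λ = hc/(pc) = 1240 MeV·fm / 9664 MeV = 0.128 fm.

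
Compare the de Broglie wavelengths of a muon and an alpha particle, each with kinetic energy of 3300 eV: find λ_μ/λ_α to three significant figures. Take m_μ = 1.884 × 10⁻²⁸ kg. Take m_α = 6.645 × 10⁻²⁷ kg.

λ_μ/λ_α = 5.94

At fixed KE, p = √(2mKE) so λ = h/p ∝ 1/√m.
λ_μ/λ_α = √(m_α/m_μ) = √(6.645 × 10⁻²⁷/1.884 × 10⁻²⁸) = √(35.27) = 5.94.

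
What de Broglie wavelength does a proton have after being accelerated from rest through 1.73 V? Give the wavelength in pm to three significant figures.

KE = eV = 1.602 × 10⁻¹⁹ × 1.730 = 2.771 × 10⁻¹⁹ J.
p = √(2mKE) = √(2 × 1.673 × 10⁻²⁷ × 2.771 × 10⁻¹⁹) = 3.045 × 10⁻²³ kg·m/s.
λ = h/p = 6.626 × 10⁻³⁴ / 3.045 × 10⁻²³ = 2.18 × 10⁻¹¹ m = 21.8 pm.

λ = 21.8 pm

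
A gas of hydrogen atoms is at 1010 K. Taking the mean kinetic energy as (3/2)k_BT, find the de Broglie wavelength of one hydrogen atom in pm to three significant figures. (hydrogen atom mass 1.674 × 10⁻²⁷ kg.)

λ = 79.2 pm

KE = (3/2)k_BT = 1.5 × 1.381 × 10⁻²³ × 1010 = 2.092 × 10⁻²⁰ J.
p = √(2mKE) = √(2 × 1.674 × 10⁻²⁷ × 2.092 × 10⁻²⁰) = 8.369 × 10⁻²⁴ kg·m/s.
λ = h/p = 7.92 × 10⁻¹¹ m = 79.2 pm.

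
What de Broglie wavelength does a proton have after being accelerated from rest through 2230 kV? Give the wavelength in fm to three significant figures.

λ = 19.2 fm

KE = eV = 1.602 × 10⁻¹⁹ × 2.230 × 10⁶ = 3.572 × 10⁻¹³ J.
p = √(2mKE) = √(2 × 1.673 × 10⁻²⁷ × 3.572 × 10⁻¹³) = 3.457 × 10⁻²⁰ kg·m/s.
λ = h/p = 6.626 × 10⁻³⁴ / 3.457 × 10⁻²⁰ = 1.92 × 10⁻¹⁴ m = 19.2 fm.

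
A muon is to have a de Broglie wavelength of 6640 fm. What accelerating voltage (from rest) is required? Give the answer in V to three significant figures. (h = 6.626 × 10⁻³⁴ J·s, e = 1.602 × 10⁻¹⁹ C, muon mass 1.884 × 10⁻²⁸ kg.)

V = 165 V

p = h/λ = 6.626 × 10⁻³⁴ / 6.640 × 10⁻¹² = 9.979 × 10⁻²³ kg·m/s.
KE = p²/(2m) = 2.643 × 10⁻¹⁷ J.
V = KE/e = 2.643 × 10⁻¹⁷ / (1.602 × 10⁻¹⁹) = 165 V.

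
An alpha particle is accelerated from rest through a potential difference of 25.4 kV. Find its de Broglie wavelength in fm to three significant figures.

λ = 63.7 fm

KE = 2eV = 2 × 1.602 × 10⁻¹⁹ × 2.540 × 10⁴ = 8.138 × 10⁻¹⁵ J.
p = √(2mKE) = √(2 × 6.645 × 10⁻²⁷ × 8.138 × 10⁻¹⁵) = 1.040 × 10⁻²⁰ kg·m/s.
λ = h/p = 6.626 × 10⁻³⁴ / 1.040 × 10⁻²⁰ = 6.37 × 10⁻¹⁴ m = 63.7 fm.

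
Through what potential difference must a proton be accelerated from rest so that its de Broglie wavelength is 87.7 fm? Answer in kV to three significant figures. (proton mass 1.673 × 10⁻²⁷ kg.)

p = h/λ = 6.626 × 10⁻³⁴ / 8.770 × 10⁻¹⁴ = 7.555 × 10⁻²¹ kg·m/s.
KE = p²/(2m) = 1.706 × 10⁻¹⁴ J.
V = KE/e = 1.706 × 10⁻¹⁴ / (1.602 × 10⁻¹⁹) = 106 kV.

V = 106 kV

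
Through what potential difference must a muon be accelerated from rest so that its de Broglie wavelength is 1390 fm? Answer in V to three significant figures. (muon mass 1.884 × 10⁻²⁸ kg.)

V = 3760 V

p = h/λ = 6.626 × 10⁻³⁴ / 1.390 × 10⁻¹² = 4.767 × 10⁻²² kg·m/s.
KE = p²/(2m) = 6.031 × 10⁻¹⁶ J.
V = KE/e = 6.031 × 10⁻¹⁶ / (1.602 × 10⁻¹⁹) = 3760 V.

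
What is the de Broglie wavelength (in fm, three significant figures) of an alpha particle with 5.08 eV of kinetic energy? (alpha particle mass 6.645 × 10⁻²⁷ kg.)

KE = 5.08 eV = 8.138 × 10⁻¹⁹ J.
p = √(2mKE) = √(2 × 6.645 × 10⁻²⁷ × 8.138 × 10⁻¹⁹) = 1.040 × 10⁻²² kg·m/s.
λ = h/p = 6.626 × 10⁻³⁴ / 1.040 × 10⁻²² = 6.37 × 10⁻¹² m = 6370 fm.

λ = 6370 fm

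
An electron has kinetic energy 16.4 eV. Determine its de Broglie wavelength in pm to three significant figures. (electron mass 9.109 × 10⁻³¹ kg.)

λ = 303 pm

KE = 16.4 eV = 2.627 × 10⁻¹⁸ J.
p = √(2mKE) = √(2 × 9.109 × 10⁻³¹ × 2.627 × 10⁻¹⁸) = 2.188 × 10⁻²⁴ kg·m/s.
λ = h/p = 6.626 × 10⁻³⁴ / 2.188 × 10⁻²⁴ = 3.03 × 10⁻¹⁰ m = 303 pm.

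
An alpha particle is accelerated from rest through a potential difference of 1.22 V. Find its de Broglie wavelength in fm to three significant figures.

λ = 9190 fm

KE = 2eV = 2 × 1.602 × 10⁻¹⁹ × 1.220 = 3.909 × 10⁻¹⁹ J.
p = √(2mKE) = √(2 × 6.645 × 10⁻²⁷ × 3.909 × 10⁻¹⁹) = 7.208 × 10⁻²³ kg·m/s.
λ = h/p = 6.626 × 10⁻³⁴ / 7.208 × 10⁻²³ = 9.19 × 10⁻¹² m = 9190 fm.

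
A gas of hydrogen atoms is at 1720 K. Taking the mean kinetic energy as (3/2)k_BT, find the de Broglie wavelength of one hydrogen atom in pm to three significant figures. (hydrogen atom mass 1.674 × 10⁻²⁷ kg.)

λ = 60.7 pm

KE = (3/2)k_BT = 1.5 × 1.381 × 10⁻²³ × 1720 = 3.563 × 10⁻²⁰ J.
p = √(2mKE) = √(2 × 1.674 × 10⁻²⁷ × 3.563 × 10⁻²⁰) = 1.092 × 10⁻²³ kg·m/s.
λ = h/p = 6.07 × 10⁻¹¹ m = 60.7 pm.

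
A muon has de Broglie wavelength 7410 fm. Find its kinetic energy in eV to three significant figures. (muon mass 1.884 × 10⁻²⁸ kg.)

p = h/λ = 6.626 × 10⁻³⁴ / 7.410 × 10⁻¹² = 8.942 × 10⁻²³ kg·m/s.
KE = p²/(2m) = (8.942 × 10⁻²³)² / (2 × 1.884 × 10⁻²⁸) = 2.122 × 10⁻¹⁷ J = 132 eV.

KE = 132 eV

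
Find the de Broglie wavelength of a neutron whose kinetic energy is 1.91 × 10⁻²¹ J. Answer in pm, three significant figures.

λ = 262 pm

p = √(2mKE) = √(2 × 1.675 × 10⁻²⁷ × 1.910 × 10⁻²¹) = 2.530 × 10⁻²⁴ kg·m/s.
λ = h/p = 6.626 × 10⁻³⁴ / 2.530 × 10⁻²⁴ = 2.62 × 10⁻¹⁰ m = 262 pm.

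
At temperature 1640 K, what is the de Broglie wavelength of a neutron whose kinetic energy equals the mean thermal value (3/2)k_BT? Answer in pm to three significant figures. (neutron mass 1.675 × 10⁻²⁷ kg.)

KE = (3/2)k_BT = 1.5 × 1.381 × 10⁻²³ × 1640 = 3.397 × 10⁻²⁰ J.
p = √(2mKE) = √(2 × 1.675 × 10⁻²⁷ × 3.397 × 10⁻²⁰) = 1.067 × 10⁻²³ kg·m/s.
λ = h/p = 6.21 × 10⁻¹¹ m = 62.1 pm.

λ = 62.1 pm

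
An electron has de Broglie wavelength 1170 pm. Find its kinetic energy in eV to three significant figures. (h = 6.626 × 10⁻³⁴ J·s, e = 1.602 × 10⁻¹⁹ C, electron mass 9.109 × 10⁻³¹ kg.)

p = h/λ = 6.626 × 10⁻³⁴ / 1.170 × 10⁻⁹ = 5.663 × 10⁻²⁵ kg·m/s.
KE = p²/(2m) = (5.663 × 10⁻²⁵)² / (2 × 9.109 × 10⁻³¹) = 1.760 × 10⁻¹⁹ J = 1.10 eV.

KE = 1.10 eV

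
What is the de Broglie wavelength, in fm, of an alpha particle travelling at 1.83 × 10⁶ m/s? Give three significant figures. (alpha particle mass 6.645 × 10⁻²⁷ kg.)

λ = 54.5 fm

p = mv = 6.645 × 10⁻²⁷ × 1.83 × 10⁶ = 1.216 × 10⁻²⁰ kg·m/s.
λ = h/p = 6.626 × 10⁻³⁴ / 1.216 × 10⁻²⁰ = 5.45 × 10⁻¹⁴ m = 54.5 fm.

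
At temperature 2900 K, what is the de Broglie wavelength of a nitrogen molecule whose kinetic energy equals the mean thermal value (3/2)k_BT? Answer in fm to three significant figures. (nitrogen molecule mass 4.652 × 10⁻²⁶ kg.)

λ = 8860 fm

KE = (3/2)k_BT = 1.5 × 1.381 × 10⁻²³ × 2900 = 6.007 × 10⁻²⁰ J.
p = √(2mKE) = √(2 × 4.652 × 10⁻²⁶ × 6.007 × 10⁻²⁰) = 7.476 × 10⁻²³ kg·m/s.
λ = h/p = 8.86 × 10⁻¹² m = 8860 fm.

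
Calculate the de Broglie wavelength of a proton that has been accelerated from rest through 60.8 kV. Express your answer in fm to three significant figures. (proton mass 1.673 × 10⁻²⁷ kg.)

KE = eV = 1.602 × 10⁻¹⁹ × 6.080 × 10⁴ = 9.740 × 10⁻¹⁵ J.
p = √(2mKE) = √(2 × 1.673 × 10⁻²⁷ × 9.740 × 10⁻¹⁵) = 5.709 × 10⁻²¹ kg·m/s.
λ = h/p = 6.626 × 10⁻³⁴ / 5.709 × 10⁻²¹ = 1.16 × 10⁻¹³ m = 116 fm.

λ = 116 fm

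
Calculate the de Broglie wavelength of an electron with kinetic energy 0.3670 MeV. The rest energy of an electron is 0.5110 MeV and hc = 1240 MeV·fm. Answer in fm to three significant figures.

λ = 1740 fm

Total energy E = KE + m₀c² = 0.3670 + 0.5110 = 0.8780 MeV.
(pc)² = E² − (m₀c²)² = (0.8780)² − (0.5110)² = 0.5098 MeV², so pc = 0.7140 MeV.
λ = hc/(pc) = 1240 MeV·fm / 0.7140 MeV = 1740 fm.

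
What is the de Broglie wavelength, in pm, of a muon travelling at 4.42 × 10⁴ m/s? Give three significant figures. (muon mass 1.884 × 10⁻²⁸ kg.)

λ = 79.6 pm

p = mv = 1.884 × 10⁻²⁸ × 4.42 × 10⁴ = 8.327 × 10⁻²⁴ kg·m/s.
λ = h/p = 6.626 × 10⁻³⁴ / 8.327 × 10⁻²⁴ = 7.96 × 10⁻¹¹ m = 79.6 pm.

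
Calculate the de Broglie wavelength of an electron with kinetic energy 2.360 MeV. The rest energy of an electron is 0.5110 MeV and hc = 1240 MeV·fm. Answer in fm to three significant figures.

λ = 439 fm

Total energy E = KE + m₀c² = 2.360 + 0.5110 = 2.8710 MeV.
(pc)² = E² − (m₀c²)² = (2.8710)² − (0.5110)² = 7.982 MeV², so pc = 2.825 MeV.
λ = hc/(pc) = 1240 MeV·fm / 2.825 MeV = 439 fm.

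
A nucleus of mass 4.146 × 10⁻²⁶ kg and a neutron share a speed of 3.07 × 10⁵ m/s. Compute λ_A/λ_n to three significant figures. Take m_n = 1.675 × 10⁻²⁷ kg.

At fixed v, p = mv so λ = h/(mv) ∝ 1/m.
λ_A/λ_n = m_n/m_A = 1.675 × 10⁻²⁷/4.146 × 10⁻²⁶ = 0.0404.

λ_A/λ_n = 0.0404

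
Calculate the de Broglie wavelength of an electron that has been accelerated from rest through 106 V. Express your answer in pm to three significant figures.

λ = 119 pm

KE = eV = 1.602 × 10⁻¹⁹ × 106.0 = 1.698 × 10⁻¹⁷ J.
p = √(2mKE) = √(2 × 9.109 × 10⁻³¹ × 1.698 × 10⁻¹⁷) = 5.562 × 10⁻²⁴ kg·m/s.
λ = h/p = 6.626 × 10⁻³⁴ / 5.562 × 10⁻²⁴ = 1.19 × 10⁻¹⁰ m = 119 pm.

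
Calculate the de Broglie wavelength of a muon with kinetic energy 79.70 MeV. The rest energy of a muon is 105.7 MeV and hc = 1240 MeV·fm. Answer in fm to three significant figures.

λ = 8.14 fm

Total energy E = KE + m₀c² = 79.70 + 105.7 = 185.40 MeV.
(pc)² = E² − (m₀c²)² = (185.40)² − (105.7)² = 2.320 × 10⁴ MeV², so pc = 152.3 MeV.
λ = hc/(pc) = 1240 MeV·fm / 152.3 MeV = 8.14 fm.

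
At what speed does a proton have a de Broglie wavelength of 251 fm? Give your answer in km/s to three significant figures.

v = 1580 km/s

p = h/λ = 6.626 × 10⁻³⁴ / 2.510 × 10⁻¹³ = 2.640 × 10⁻²¹ kg·m/s.
v = p/m = 2.640 × 10⁻²¹ / 1.673 × 10⁻²⁷ = 1.58 × 10⁶ m/s = 1580 km/s.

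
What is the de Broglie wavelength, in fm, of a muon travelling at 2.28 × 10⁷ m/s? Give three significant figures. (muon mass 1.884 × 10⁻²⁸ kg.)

p = mv = 1.884 × 10⁻²⁸ × 2.28 × 10⁷ = 4.296 × 10⁻²¹ kg·m/s.
λ = h/p = 6.626 × 10⁻³⁴ / 4.296 × 10⁻²¹ = 1.54 × 10⁻¹³ m = 154 fm.

λ = 154 fm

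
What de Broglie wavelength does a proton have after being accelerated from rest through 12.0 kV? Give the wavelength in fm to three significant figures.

λ = 261 fm

KE = eV = 1.602 × 10⁻¹⁹ × 1.200 × 10⁴ = 1.922 × 10⁻¹⁵ J.
p = √(2mKE) = √(2 × 1.673 × 10⁻²⁷ × 1.922 × 10⁻¹⁵) = 2.536 × 10⁻²¹ kg·m/s.
λ = h/p = 6.626 × 10⁻³⁴ / 2.536 × 10⁻²¹ = 2.61 × 10⁻¹³ m = 261 fm.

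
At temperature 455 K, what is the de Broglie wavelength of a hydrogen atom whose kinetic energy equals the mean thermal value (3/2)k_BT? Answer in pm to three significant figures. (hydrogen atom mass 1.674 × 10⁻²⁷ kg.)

KE = (3/2)k_BT = 1.5 × 1.381 × 10⁻²³ × 455 = 9.425 × 10⁻²¹ J.
p = √(2mKE) = √(2 × 1.674 × 10⁻²⁷ × 9.425 × 10⁻²¹) = 5.617 × 10⁻²⁴ kg·m/s.
λ = h/p = 1.18 × 10⁻¹⁰ m = 118 pm.

λ = 118 pm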